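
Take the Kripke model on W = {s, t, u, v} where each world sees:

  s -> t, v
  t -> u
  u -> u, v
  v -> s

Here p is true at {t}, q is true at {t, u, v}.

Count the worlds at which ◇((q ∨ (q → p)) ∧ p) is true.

1

s: successors {t, v}; (q ∨ (q → p)) ∧ p there: t:T, v:F. ✓
t: successors {u}; (q ∨ (q → p)) ∧ p there: u:F. ✗
u: successors {u, v}; (q ∨ (q → p)) ∧ p there: u:F, v:F. ✗
v: successors {s}; (q ∨ (q → p)) ∧ p there: s:F. ✗
Satisfying worlds: {s}.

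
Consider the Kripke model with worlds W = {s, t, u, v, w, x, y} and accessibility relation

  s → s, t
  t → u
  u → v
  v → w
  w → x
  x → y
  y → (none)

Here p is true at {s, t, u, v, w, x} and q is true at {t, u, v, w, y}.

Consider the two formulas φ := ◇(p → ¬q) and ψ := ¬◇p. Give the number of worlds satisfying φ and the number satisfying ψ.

3 and 2

For ◇(p → ¬q):
s: successors {s, t}; p → ¬q there: s:T, t:F. ✓
t: successors {u}; p → ¬q there: u:F. ✗
u: successors {v}; p → ¬q there: v:F. ✗
v: successors {w}; p → ¬q there: w:F. ✗
w: successors {x}; p → ¬q there: x:T. ✓
x: successors {y}; p → ¬q there: y:T. ✓
y: no successors, so ◇(p → ¬q) fails. ✗
— 3 worlds.
For ¬◇p:
s: ◇p is T. ✗
t: ◇p is T. ✗
u: ◇p is T. ✗
v: ◇p is T. ✗
w: ◇p is T. ✗
x: ◇p is F. ✓
y: ◇p is F. ✓
— 2 worlds.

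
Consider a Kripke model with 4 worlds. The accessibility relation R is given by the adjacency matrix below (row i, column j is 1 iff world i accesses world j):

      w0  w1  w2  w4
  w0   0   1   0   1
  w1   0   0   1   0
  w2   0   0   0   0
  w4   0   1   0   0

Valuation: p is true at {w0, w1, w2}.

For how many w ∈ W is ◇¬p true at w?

1

w0: successors {w1, w4}; ¬p there: w1:F, w4:T. ✓
w1: successors {w2}; ¬p there: w2:F. ✗
w2: no successors, so ◇¬p fails. ✗
w4: successors {w1}; ¬p there: w1:F. ✗
Satisfying worlds: {w0}.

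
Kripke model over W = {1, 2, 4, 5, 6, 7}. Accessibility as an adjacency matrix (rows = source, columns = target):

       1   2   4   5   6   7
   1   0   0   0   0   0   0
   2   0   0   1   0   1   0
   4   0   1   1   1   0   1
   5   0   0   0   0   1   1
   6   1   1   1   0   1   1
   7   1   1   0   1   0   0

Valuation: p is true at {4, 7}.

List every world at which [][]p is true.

1: no successors, so [][]p holds vacuously. ✓
2: successors {4, 6}; []p there: 4:F, 6:F. ✗
4: successors {2, 4, 5, 7}; []p there: 2:F, 4:F, 5:F, 7:F. ✗
5: successors {6, 7}; []p there: 6:F, 7:F. ✗
6: successors {1, 2, 4, 6, 7}; []p there: 1:T, 2:F, 4:F, 6:F, 7:F. ✗
7: successors {1, 2, 5}; []p there: 1:T, 2:F, 5:F. ✗

{1}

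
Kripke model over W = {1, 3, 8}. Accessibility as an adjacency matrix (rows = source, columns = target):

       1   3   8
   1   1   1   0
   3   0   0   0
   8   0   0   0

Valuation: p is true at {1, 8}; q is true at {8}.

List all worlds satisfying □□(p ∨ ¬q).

1: successors {1, 3}; □(p ∨ ¬q) there: 1:T, 3:T. ✓
3: no successors, so □□(p ∨ ¬q) holds vacuously. ✓
8: no successors, so □□(p ∨ ¬q) holds vacuously. ✓

{1, 3, 8}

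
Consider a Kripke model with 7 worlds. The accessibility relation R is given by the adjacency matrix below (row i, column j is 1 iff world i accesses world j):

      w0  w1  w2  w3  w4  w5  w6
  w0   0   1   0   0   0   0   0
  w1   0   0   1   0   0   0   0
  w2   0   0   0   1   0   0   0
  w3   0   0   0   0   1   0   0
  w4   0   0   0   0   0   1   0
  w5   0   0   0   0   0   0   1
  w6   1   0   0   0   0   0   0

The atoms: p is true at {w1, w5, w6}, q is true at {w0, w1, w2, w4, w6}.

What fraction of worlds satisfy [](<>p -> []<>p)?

5/7

w0: successors {w1}; <>p -> []<>p there: w1:T. ✓
w1: successors {w2}; <>p -> []<>p there: w2:T. ✓
w2: successors {w3}; <>p -> []<>p there: w3:T. ✓
w3: successors {w4}; <>p -> []<>p there: w4:T. ✓
w4: successors {w5}; <>p -> []<>p there: w5:F. ✗
w5: successors {w6}; <>p -> []<>p there: w6:T. ✓
w6: successors {w0}; <>p -> []<>p there: w0:F. ✗
That's 5 of 7 worlds, so 5/7.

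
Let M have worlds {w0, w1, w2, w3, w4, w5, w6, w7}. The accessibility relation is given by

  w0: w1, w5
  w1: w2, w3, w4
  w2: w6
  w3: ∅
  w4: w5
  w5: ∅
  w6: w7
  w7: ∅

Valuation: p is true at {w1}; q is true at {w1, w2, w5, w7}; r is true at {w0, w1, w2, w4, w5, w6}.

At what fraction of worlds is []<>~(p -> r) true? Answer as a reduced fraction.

w0: successors {w1, w5}; <>~(p -> r) there: w1:F, w5:F. ✗
w1: successors {w2, w3, w4}; <>~(p -> r) there: w2:F, w3:F, w4:F. ✗
w2: successors {w6}; <>~(p -> r) there: w6:F. ✗
w3: no successors, so []<>~(p -> r) holds vacuously. ✓
w4: successors {w5}; <>~(p -> r) there: w5:F. ✗
w5: no successors, so []<>~(p -> r) holds vacuously. ✓
w6: successors {w7}; <>~(p -> r) there: w7:F. ✗
w7: no successors, so []<>~(p -> r) holds vacuously. ✓
That's 3 of 8 worlds, so 3/8.

3/8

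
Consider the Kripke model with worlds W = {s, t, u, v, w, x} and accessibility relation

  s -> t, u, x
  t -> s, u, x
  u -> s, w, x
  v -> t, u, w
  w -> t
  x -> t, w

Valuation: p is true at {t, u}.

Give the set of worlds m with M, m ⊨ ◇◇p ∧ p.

s: ◇◇p is T, p is F. ✗
t: ◇◇p is T, p is T. ✓
u: ◇◇p is T, p is T. ✓
v: ◇◇p is T, p is F. ✗
w: ◇◇p is T, p is F. ✗
x: ◇◇p is T, p is F. ✗

{t, u}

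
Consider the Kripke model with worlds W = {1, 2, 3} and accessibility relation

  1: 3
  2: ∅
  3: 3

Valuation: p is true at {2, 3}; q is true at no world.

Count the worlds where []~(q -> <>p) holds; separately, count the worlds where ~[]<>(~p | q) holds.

For []~(q -> <>p):
1: successors {3}; ~(q -> <>p) there: 3:F. ✗
2: no successors, so []~(q -> <>p) holds vacuously. ✓
3: successors {3}; ~(q -> <>p) there: 3:F. ✗
— 1 world.
For ~[]<>(~p | q):
1: []<>(~p | q) is F. ✓
2: []<>(~p | q) is T. ✗
3: []<>(~p | q) is F. ✓
— 2 worlds.

1 and 2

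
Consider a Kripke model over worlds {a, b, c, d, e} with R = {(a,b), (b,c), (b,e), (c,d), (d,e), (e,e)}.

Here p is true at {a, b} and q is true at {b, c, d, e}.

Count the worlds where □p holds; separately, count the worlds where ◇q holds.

1 and 5

For □p:
a: successors {b}; p there: b:T. ✓
b: successors {c, e}; p there: c:F, e:F. ✗
c: successors {d}; p there: d:F. ✗
d: successors {e}; p there: e:F. ✗
e: successors {e}; p there: e:F. ✗
— 1 world.
For ◇q:
a: successors {b}; q there: b:T. ✓
b: successors {c, e}; q there: c:T, e:T. ✓
c: successors {d}; q there: d:T. ✓
d: successors {e}; q there: e:T. ✓
e: successors {e}; q there: e:T. ✓
— 5 worlds.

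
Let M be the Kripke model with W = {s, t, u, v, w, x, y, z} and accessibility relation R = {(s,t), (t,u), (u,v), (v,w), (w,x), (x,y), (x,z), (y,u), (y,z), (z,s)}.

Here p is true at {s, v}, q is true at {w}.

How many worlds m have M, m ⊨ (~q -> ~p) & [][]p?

s: ~q -> ~p is F, [][]p is F. ✗
t: ~q -> ~p is T, [][]p is T. ✓
u: ~q -> ~p is T, [][]p is F. ✗
v: ~q -> ~p is F, [][]p is F. ✗
w: ~q -> ~p is T, [][]p is F. ✗
x: ~q -> ~p is T, [][]p is F. ✗
y: ~q -> ~p is T, [][]p is T. ✓
z: ~q -> ~p is T, [][]p is F. ✗
Satisfying worlds: {t, y}.

2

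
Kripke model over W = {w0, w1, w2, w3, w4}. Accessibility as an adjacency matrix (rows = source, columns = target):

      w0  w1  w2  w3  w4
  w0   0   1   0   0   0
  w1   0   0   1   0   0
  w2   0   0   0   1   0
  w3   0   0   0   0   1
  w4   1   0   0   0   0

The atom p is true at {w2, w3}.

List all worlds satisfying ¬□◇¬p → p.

w0: ¬□◇¬p is T, p is F. ✗
w1: ¬□◇¬p is T, p is F. ✗
w2: ¬□◇¬p is F, p is T. ✓
w3: ¬□◇¬p is F, p is T. ✓
w4: ¬□◇¬p is F, p is F. ✓

{w2, w3, w4}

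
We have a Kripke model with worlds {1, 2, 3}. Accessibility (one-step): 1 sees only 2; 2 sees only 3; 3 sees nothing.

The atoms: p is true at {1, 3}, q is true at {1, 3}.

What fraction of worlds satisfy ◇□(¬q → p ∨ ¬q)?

2/3

1: successors {2}; □(¬q → p ∨ ¬q) there: 2:T. ✓
2: successors {3}; □(¬q → p ∨ ¬q) there: 3:T. ✓
3: no successors, so ◇□(¬q → p ∨ ¬q) fails. ✗
That's 2 of 3 worlds, so 2/3.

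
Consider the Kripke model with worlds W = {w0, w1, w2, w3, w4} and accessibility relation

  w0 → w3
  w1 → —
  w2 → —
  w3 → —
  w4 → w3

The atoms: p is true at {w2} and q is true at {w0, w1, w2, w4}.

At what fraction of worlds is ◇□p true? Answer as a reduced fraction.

2/5

w0: successors {w3}; □p there: w3:T. ✓
w1: no successors, so ◇□p fails. ✗
w2: no successors, so ◇□p fails. ✗
w3: no successors, so ◇□p fails. ✗
w4: successors {w3}; □p there: w3:T. ✓
That's 2 of 5 worlds, so 2/5.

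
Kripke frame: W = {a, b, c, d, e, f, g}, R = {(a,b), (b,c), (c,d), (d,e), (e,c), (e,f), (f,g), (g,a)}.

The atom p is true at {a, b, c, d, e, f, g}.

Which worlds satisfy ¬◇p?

∅

a: ◇p is T. ✗
b: ◇p is T. ✗
c: ◇p is T. ✗
d: ◇p is T. ✗
e: ◇p is T. ✗
f: ◇p is T. ✗
g: ◇p is T. ✗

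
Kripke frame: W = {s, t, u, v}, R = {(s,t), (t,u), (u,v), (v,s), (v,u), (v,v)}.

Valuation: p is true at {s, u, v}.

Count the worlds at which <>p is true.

s: successors {t}; p there: t:F. ✗
t: successors {u}; p there: u:T. ✓
u: successors {v}; p there: v:T. ✓
v: successors {s, u, v}; p there: s:T, u:T, v:T. ✓
Satisfying worlds: {t, u, v}.

3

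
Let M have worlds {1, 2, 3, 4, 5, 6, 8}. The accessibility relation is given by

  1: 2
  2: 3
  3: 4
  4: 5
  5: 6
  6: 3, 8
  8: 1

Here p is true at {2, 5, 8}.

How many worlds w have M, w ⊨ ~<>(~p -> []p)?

1: <>(~p -> []p) is T. ✗
2: <>(~p -> []p) is F. ✓
3: <>(~p -> []p) is T. ✗
4: <>(~p -> []p) is T. ✗
5: <>(~p -> []p) is F. ✓
6: <>(~p -> []p) is T. ✗
8: <>(~p -> []p) is T. ✗
Satisfying worlds: {2, 5}.

2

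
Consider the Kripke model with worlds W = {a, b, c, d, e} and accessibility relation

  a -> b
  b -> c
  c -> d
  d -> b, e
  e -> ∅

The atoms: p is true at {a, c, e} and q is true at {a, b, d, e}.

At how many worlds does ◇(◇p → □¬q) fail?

a: successors {b}; ◇p → □¬q there: b:T. ✓
b: successors {c}; ◇p → □¬q there: c:T. ✓
c: successors {d}; ◇p → □¬q there: d:F. ✗
d: successors {b, e}; ◇p → □¬q there: b:T, e:T. ✓
e: no successors, so ◇(◇p → □¬q) fails. ✗
Satisfying worlds: {a, b, d}.
So ◇(◇p → □¬q) fails at the other 2 worlds.

2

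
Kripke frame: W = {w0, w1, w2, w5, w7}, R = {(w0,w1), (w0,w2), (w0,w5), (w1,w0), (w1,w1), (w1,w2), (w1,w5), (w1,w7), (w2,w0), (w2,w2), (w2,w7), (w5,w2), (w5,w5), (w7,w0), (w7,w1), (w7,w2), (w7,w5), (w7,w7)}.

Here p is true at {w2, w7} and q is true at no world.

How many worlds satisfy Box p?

0

w0: successors {w1, w2, w5}; p there: w1:F, w2:T, w5:F. ✗
w1: successors {w0, w1, w2, w5, w7}; p there: w0:F, w1:F, w2:T, w5:F, w7:T. ✗
w2: successors {w0, w2, w7}; p there: w0:F, w2:T, w7:T. ✗
w5: successors {w2, w5}; p there: w2:T, w5:F. ✗
w7: successors {w0, w1, w2, w5, w7}; p there: w0:F, w1:F, w2:T, w5:F, w7:T. ✗
Satisfying worlds: ∅.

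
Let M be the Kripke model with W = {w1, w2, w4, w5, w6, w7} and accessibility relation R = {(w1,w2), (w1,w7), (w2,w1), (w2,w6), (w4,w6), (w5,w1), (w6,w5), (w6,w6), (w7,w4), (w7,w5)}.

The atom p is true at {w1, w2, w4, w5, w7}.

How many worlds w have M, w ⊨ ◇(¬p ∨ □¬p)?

w1: successors {w2, w7}; ¬p ∨ □¬p there: w2:F, w7:F. ✗
w2: successors {w1, w6}; ¬p ∨ □¬p there: w1:F, w6:T. ✓
w4: successors {w6}; ¬p ∨ □¬p there: w6:T. ✓
w5: successors {w1}; ¬p ∨ □¬p there: w1:F. ✗
w6: successors {w5, w6}; ¬p ∨ □¬p there: w5:F, w6:T. ✓
w7: successors {w4, w5}; ¬p ∨ □¬p there: w4:T, w5:F. ✓
Satisfying worlds: {w2, w4, w6, w7}.

4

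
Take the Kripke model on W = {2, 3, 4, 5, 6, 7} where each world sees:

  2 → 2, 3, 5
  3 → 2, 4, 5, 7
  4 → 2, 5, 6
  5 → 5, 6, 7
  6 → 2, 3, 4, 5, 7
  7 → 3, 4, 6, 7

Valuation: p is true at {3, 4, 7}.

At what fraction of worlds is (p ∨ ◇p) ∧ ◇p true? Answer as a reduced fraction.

5/6

2: p ∨ ◇p is T, ◇p is T. ✓
3: p ∨ ◇p is T, ◇p is T. ✓
4: p ∨ ◇p is T, ◇p is F. ✗
5: p ∨ ◇p is T, ◇p is T. ✓
6: p ∨ ◇p is T, ◇p is T. ✓
7: p ∨ ◇p is T, ◇p is T. ✓
That's 5 of 6 worlds, so 5/6.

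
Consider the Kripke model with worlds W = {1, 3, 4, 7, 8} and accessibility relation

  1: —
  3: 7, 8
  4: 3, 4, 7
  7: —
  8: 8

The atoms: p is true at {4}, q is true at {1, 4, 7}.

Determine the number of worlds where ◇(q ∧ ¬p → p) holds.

3

1: no successors, so ◇(q ∧ ¬p → p) fails. ✗
3: successors {7, 8}; q ∧ ¬p → p there: 7:F, 8:T. ✓
4: successors {3, 4, 7}; q ∧ ¬p → p there: 3:T, 4:T, 7:F. ✓
7: no successors, so ◇(q ∧ ¬p → p) fails. ✗
8: successors {8}; q ∧ ¬p → p there: 8:T. ✓
Satisfying worlds: {3, 4, 8}.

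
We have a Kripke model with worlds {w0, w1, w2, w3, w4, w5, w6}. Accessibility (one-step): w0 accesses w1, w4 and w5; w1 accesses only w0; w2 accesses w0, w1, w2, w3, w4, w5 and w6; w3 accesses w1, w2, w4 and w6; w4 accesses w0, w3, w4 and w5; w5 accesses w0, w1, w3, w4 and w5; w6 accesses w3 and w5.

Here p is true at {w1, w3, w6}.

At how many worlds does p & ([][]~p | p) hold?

w0: p is F, [][]~p | p is F. ✗
w1: p is T, [][]~p | p is T. ✓
w2: p is F, [][]~p | p is F. ✗
w3: p is T, [][]~p | p is T. ✓
w4: p is F, [][]~p | p is F. ✗
w5: p is F, [][]~p | p is F. ✗
w6: p is T, [][]~p | p is T. ✓
Satisfying worlds: {w1, w3, w6}.

3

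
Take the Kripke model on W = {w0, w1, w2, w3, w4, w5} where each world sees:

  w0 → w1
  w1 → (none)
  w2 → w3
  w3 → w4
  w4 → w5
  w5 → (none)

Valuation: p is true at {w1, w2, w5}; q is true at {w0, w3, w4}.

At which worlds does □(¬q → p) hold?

w0: successors {w1}; ¬q → p there: w1:T. ✓
w1: no successors, so □(¬q → p) holds vacuously. ✓
w2: successors {w3}; ¬q → p there: w3:T. ✓
w3: successors {w4}; ¬q → p there: w4:T. ✓
w4: successors {w5}; ¬q → p there: w5:T. ✓
w5: no successors, so □(¬q → p) holds vacuously. ✓

{w0, w1, w2, w3, w4, w5}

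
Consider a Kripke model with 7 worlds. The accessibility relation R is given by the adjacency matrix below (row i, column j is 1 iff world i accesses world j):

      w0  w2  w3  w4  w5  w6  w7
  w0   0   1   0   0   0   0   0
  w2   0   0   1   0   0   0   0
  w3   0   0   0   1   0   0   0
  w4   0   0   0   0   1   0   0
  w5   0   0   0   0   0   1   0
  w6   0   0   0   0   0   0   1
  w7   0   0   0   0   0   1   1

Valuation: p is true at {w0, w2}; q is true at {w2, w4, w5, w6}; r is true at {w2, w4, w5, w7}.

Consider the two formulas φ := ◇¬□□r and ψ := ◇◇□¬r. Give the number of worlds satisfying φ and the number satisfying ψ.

For ◇¬□□r:
w0: successors {w2}; ¬□□r there: w2:F. ✗
w2: successors {w3}; ¬□□r there: w3:F. ✗
w3: successors {w4}; ¬□□r there: w4:T. ✓
w4: successors {w5}; ¬□□r there: w5:F. ✗
w5: successors {w6}; ¬□□r there: w6:T. ✓
w6: successors {w7}; ¬□□r there: w7:T. ✓
w7: successors {w6, w7}; ¬□□r there: w6:T, w7:T. ✓
— 4 worlds.
For ◇◇□¬r:
w0: successors {w2}; ◇□¬r there: w2:F. ✗
w2: successors {w3}; ◇□¬r there: w3:F. ✗
w3: successors {w4}; ◇□¬r there: w4:T. ✓
w4: successors {w5}; ◇□¬r there: w5:F. ✗
w5: successors {w6}; ◇□¬r there: w6:F. ✗
w6: successors {w7}; ◇□¬r there: w7:F. ✗
w7: successors {w6, w7}; ◇□¬r there: w6:F, w7:F. ✗
— 1 world.

4 and 1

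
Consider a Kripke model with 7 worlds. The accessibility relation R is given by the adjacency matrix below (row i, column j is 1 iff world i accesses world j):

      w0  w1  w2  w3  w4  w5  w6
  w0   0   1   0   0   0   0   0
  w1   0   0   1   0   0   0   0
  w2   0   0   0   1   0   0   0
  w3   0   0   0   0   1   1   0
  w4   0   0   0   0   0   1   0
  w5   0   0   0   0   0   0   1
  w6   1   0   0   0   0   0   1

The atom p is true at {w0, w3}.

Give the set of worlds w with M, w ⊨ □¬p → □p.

{w2, w6}

w0: □¬p is T, □p is F. ✗
w1: □¬p is T, □p is F. ✗
w2: □¬p is F, □p is T. ✓
w3: □¬p is T, □p is F. ✗
w4: □¬p is T, □p is F. ✗
w5: □¬p is T, □p is F. ✗
w6: □¬p is F, □p is F. ✓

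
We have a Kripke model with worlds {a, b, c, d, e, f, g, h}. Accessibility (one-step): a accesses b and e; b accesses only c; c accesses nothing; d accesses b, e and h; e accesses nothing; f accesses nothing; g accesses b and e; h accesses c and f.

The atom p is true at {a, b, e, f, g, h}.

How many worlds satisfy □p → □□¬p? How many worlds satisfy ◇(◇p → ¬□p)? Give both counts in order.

For □p → □□¬p:
a: □p is T, □□¬p is T. ✓
b: □p is F, □□¬p is T. ✓
c: □p is T, □□¬p is T. ✓
d: □p is T, □□¬p is F. ✗
e: □p is T, □□¬p is T. ✓
f: □p is T, □□¬p is T. ✓
g: □p is T, □□¬p is T. ✓
h: □p is F, □□¬p is T. ✓
— 7 worlds.
For ◇(◇p → ¬□p):
a: successors {b, e}; ◇p → ¬□p there: b:T, e:T. ✓
b: successors {c}; ◇p → ¬□p there: c:T. ✓
c: no successors, so ◇(◇p → ¬□p) fails. ✗
d: successors {b, e, h}; ◇p → ¬□p there: b:T, e:T, h:T. ✓
e: no successors, so ◇(◇p → ¬□p) fails. ✗
f: no successors, so ◇(◇p → ¬□p) fails. ✗
g: successors {b, e}; ◇p → ¬□p there: b:T, e:T. ✓
h: successors {c, f}; ◇p → ¬□p there: c:T, f:T. ✓
— 5 worlds.

7 and 5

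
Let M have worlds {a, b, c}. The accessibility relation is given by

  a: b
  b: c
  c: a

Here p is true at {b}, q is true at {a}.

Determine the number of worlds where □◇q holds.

1

a: successors {b}; ◇q there: b:F. ✗
b: successors {c}; ◇q there: c:T. ✓
c: successors {a}; ◇q there: a:F. ✗
Satisfying worlds: {b}.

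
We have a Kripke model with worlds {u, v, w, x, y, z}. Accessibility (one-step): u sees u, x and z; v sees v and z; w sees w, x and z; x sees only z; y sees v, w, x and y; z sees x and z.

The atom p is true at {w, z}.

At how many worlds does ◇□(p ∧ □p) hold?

0

u: successors {u, x, z}; □(p ∧ □p) there: u:F, x:F, z:F. ✗
v: successors {v, z}; □(p ∧ □p) there: v:F, z:F. ✗
w: successors {w, x, z}; □(p ∧ □p) there: w:F, x:F, z:F. ✗
x: successors {z}; □(p ∧ □p) there: z:F. ✗
y: successors {v, w, x, y}; □(p ∧ □p) there: v:F, w:F, x:F, y:F. ✗
z: successors {x, z}; □(p ∧ □p) there: x:F, z:F. ✗
Satisfying worlds: ∅.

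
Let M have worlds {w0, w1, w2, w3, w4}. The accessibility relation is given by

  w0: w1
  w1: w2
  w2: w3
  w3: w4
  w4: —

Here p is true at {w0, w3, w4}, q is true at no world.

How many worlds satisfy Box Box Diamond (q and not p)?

2

w0: successors {w1}; Box Diamond (q and not p) there: w1:F. ✗
w1: successors {w2}; Box Diamond (q and not p) there: w2:F. ✗
w2: successors {w3}; Box Diamond (q and not p) there: w3:F. ✗
w3: successors {w4}; Box Diamond (q and not p) there: w4:T. ✓
w4: no successors, so Box Box Diamond (q and not p) holds vacuously. ✓
Satisfying worlds: {w3, w4}.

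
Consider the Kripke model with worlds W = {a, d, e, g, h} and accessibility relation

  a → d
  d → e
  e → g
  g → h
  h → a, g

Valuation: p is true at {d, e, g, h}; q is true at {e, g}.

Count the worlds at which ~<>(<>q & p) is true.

a: <>(<>q & p) is T. ✗
d: <>(<>q & p) is T. ✗
e: <>(<>q & p) is F. ✓
g: <>(<>q & p) is T. ✗
h: <>(<>q & p) is F. ✓
Satisfying worlds: {e, h}.

2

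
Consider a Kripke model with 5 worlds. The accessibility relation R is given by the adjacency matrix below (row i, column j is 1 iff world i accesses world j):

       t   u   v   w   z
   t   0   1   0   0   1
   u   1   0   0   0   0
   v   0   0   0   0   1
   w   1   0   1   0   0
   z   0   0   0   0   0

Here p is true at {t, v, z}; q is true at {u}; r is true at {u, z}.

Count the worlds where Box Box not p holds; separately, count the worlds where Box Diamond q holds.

For Box Box not p:
t: successors {u, z}; Box not p there: u:F, z:T. ✗
u: successors {t}; Box not p there: t:F. ✗
v: successors {z}; Box not p there: z:T. ✓
w: successors {t, v}; Box not p there: t:F, v:F. ✗
z: no successors, so Box Box not p holds vacuously. ✓
— 2 worlds.
For Box Diamond q:
t: successors {u, z}; Diamond q there: u:F, z:F. ✗
u: successors {t}; Diamond q there: t:T. ✓
v: successors {z}; Diamond q there: z:F. ✗
w: successors {t, v}; Diamond q there: t:T, v:F. ✗
z: no successors, so Box Diamond q holds vacuously. ✓
— 2 worlds.

2 and 2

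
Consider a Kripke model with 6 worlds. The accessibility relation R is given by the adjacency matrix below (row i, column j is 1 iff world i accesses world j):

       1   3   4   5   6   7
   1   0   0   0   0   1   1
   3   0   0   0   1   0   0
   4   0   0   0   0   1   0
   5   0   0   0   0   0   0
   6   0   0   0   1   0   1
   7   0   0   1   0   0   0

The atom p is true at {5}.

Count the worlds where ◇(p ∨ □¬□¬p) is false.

3

1: successors {6, 7}; p ∨ □¬□¬p there: 6:F, 7:F. ✗
3: successors {5}; p ∨ □¬□¬p there: 5:T. ✓
4: successors {6}; p ∨ □¬□¬p there: 6:F. ✗
5: no successors, so ◇(p ∨ □¬□¬p) fails. ✗
6: successors {5, 7}; p ∨ □¬□¬p there: 5:T, 7:F. ✓
7: successors {4}; p ∨ □¬□¬p there: 4:T. ✓
Satisfying worlds: {3, 6, 7}.
So ◇(p ∨ □¬□¬p) fails at the other 3 worlds.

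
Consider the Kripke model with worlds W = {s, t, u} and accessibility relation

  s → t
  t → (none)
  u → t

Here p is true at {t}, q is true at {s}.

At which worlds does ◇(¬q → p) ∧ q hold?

s: ◇(¬q → p) is T, q is T. ✓
t: ◇(¬q → p) is F, q is F. ✗
u: ◇(¬q → p) is T, q is F. ✗

{s}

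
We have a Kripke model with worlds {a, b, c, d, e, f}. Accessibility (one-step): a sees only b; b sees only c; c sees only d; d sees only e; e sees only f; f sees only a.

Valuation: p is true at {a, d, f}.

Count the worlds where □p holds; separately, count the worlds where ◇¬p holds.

For □p:
a: successors {b}; p there: b:F. ✗
b: successors {c}; p there: c:F. ✗
c: successors {d}; p there: d:T. ✓
d: successors {e}; p there: e:F. ✗
e: successors {f}; p there: f:T. ✓
f: successors {a}; p there: a:T. ✓
— 3 worlds.
For ◇¬p:
a: successors {b}; ¬p there: b:T. ✓
b: successors {c}; ¬p there: c:T. ✓
c: successors {d}; ¬p there: d:F. ✗
d: successors {e}; ¬p there: e:T. ✓
e: successors {f}; ¬p there: f:F. ✗
f: successors {a}; ¬p there: a:F. ✗
— 3 worlds.

3 and 3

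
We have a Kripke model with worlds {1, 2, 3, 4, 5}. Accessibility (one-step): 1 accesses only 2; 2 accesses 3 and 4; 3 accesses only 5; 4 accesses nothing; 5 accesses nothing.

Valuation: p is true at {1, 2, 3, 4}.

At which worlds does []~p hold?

1: successors {2}; ~p there: 2:F. ✗
2: successors {3, 4}; ~p there: 3:F, 4:F. ✗
3: successors {5}; ~p there: 5:T. ✓
4: no successors, so []~p holds vacuously. ✓
5: no successors, so []~p holds vacuously. ✓

{3, 4, 5}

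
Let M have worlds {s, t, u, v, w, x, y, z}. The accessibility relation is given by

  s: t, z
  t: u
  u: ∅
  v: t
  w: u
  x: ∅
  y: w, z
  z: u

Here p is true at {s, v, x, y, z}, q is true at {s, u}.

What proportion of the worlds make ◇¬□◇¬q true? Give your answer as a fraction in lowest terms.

3/8

s: successors {t, z}; ¬□◇¬q there: t:T, z:T. ✓
t: successors {u}; ¬□◇¬q there: u:F. ✗
u: no successors, so ◇¬□◇¬q fails. ✗
v: successors {t}; ¬□◇¬q there: t:T. ✓
w: successors {u}; ¬□◇¬q there: u:F. ✗
x: no successors, so ◇¬□◇¬q fails. ✗
y: successors {w, z}; ¬□◇¬q there: w:T, z:T. ✓
z: successors {u}; ¬□◇¬q there: u:F. ✗
That's 3 of 8 worlds, so 3/8.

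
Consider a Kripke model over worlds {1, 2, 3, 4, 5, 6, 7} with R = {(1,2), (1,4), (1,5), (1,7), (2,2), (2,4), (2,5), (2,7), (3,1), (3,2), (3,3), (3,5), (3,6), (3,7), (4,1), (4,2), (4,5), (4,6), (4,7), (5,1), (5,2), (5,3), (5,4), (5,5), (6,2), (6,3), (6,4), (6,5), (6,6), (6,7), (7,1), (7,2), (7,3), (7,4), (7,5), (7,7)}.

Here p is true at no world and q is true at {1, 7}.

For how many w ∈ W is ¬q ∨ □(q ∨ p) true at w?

1: ¬q is F, □(q ∨ p) is F. ✗
2: ¬q is T, □(q ∨ p) is F. ✓
3: ¬q is T, □(q ∨ p) is F. ✓
4: ¬q is T, □(q ∨ p) is F. ✓
5: ¬q is T, □(q ∨ p) is F. ✓
6: ¬q is T, □(q ∨ p) is F. ✓
7: ¬q is F, □(q ∨ p) is F. ✗
Satisfying worlds: {2, 3, 4, 5, 6}.

5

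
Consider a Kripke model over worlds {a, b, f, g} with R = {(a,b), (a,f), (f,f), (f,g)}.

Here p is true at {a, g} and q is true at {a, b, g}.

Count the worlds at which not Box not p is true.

a: Box not p is T. ✗
b: Box not p is T. ✗
f: Box not p is F. ✓
g: Box not p is T. ✗
Satisfying worlds: {f}.

1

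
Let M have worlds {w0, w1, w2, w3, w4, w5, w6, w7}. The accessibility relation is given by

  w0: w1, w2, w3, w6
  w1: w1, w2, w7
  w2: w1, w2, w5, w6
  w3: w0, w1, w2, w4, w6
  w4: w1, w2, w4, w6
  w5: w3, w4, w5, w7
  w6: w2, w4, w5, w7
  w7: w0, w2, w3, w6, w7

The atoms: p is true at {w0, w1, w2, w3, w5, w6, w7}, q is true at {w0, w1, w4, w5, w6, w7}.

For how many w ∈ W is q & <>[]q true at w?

w0: q is T, <>[]q is F. ✗
w1: q is T, <>[]q is F. ✗
w2: q is F, <>[]q is F. ✗
w3: q is F, <>[]q is F. ✗
w4: q is T, <>[]q is F. ✗
w5: q is T, <>[]q is F. ✗
w6: q is T, <>[]q is F. ✗
w7: q is T, <>[]q is F. ✗
Satisfying worlds: ∅.

0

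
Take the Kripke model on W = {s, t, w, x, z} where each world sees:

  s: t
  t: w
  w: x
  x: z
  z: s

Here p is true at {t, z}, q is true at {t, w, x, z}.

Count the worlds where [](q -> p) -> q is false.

s: [](q -> p) is T, q is F. ✗
t: [](q -> p) is F, q is T. ✓
w: [](q -> p) is F, q is T. ✓
x: [](q -> p) is T, q is T. ✓
z: [](q -> p) is T, q is T. ✓
Satisfying worlds: {t, w, x, z}.
So [](q -> p) -> q fails at the other 1 world.

1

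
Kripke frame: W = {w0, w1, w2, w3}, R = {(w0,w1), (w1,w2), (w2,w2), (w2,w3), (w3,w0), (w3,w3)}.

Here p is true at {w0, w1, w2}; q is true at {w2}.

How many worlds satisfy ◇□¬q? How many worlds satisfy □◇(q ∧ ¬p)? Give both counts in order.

2 and 0

For ◇□¬q:
w0: successors {w1}; □¬q there: w1:F. ✗
w1: successors {w2}; □¬q there: w2:F. ✗
w2: successors {w2, w3}; □¬q there: w2:F, w3:T. ✓
w3: successors {w0, w3}; □¬q there: w0:T, w3:T. ✓
— 2 worlds.
For □◇(q ∧ ¬p):
w0: successors {w1}; ◇(q ∧ ¬p) there: w1:F. ✗
w1: successors {w2}; ◇(q ∧ ¬p) there: w2:F. ✗
w2: successors {w2, w3}; ◇(q ∧ ¬p) there: w2:F, w3:F. ✗
w3: successors {w0, w3}; ◇(q ∧ ¬p) there: w0:F, w3:F. ✗
— 0 worlds.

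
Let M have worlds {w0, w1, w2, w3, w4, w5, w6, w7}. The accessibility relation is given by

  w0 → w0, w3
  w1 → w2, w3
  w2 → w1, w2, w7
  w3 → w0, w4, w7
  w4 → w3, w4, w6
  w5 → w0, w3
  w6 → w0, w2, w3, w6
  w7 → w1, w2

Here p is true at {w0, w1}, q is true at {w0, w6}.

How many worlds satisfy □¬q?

3

w0: successors {w0, w3}; ¬q there: w0:F, w3:T. ✗
w1: successors {w2, w3}; ¬q there: w2:T, w3:T. ✓
w2: successors {w1, w2, w7}; ¬q there: w1:T, w2:T, w7:T. ✓
w3: successors {w0, w4, w7}; ¬q there: w0:F, w4:T, w7:T. ✗
w4: successors {w3, w4, w6}; ¬q there: w3:T, w4:T, w6:F. ✗
w5: successors {w0, w3}; ¬q there: w0:F, w3:T. ✗
w6: successors {w0, w2, w3, w6}; ¬q there: w0:F, w2:T, w3:T, w6:F. ✗
w7: successors {w1, w2}; ¬q there: w1:T, w2:T. ✓
Satisfying worlds: {w1, w2, w7}.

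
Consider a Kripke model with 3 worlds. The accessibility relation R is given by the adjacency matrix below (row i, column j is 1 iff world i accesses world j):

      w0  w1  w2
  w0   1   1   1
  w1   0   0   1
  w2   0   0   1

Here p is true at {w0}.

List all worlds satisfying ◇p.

{w0}

w0: successors {w0, w1, w2}; p there: w0:T, w1:F, w2:F. ✓
w1: successors {w2}; p there: w2:F. ✗
w2: successors {w2}; p there: w2:F. ✗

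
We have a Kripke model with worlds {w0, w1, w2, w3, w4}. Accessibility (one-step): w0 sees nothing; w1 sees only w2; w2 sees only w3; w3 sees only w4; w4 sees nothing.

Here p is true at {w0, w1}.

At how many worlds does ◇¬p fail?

2

w0: no successors, so ◇¬p fails. ✗
w1: successors {w2}; ¬p there: w2:T. ✓
w2: successors {w3}; ¬p there: w3:T. ✓
w3: successors {w4}; ¬p there: w4:T. ✓
w4: no successors, so ◇¬p fails. ✗
Satisfying worlds: {w1, w2, w3}.
So ◇¬p fails at the other 2 worlds.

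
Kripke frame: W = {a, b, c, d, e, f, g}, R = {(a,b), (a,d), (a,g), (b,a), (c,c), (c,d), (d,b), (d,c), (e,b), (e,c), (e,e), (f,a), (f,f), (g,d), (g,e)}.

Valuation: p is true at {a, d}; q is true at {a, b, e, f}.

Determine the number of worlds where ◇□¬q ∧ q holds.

1

a: ◇□¬q is F, q is T. ✗
b: ◇□¬q is F, q is T. ✗
c: ◇□¬q is T, q is F. ✗
d: ◇□¬q is T, q is F. ✗
e: ◇□¬q is T, q is T. ✓
f: ◇□¬q is F, q is T. ✗
g: ◇□¬q is F, q is F. ✗
Satisfying worlds: {e}.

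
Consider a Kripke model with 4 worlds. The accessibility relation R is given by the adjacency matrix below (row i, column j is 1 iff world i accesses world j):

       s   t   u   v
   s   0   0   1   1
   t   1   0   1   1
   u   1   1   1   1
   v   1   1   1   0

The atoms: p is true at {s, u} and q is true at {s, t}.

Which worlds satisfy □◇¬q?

s: successors {u, v}; ◇¬q there: u:T, v:T. ✓
t: successors {s, u, v}; ◇¬q there: s:T, u:T, v:T. ✓
u: successors {s, t, u, v}; ◇¬q there: s:T, t:T, u:T, v:T. ✓
v: successors {s, t, u}; ◇¬q there: s:T, t:T, u:T. ✓

{s, t, u, v}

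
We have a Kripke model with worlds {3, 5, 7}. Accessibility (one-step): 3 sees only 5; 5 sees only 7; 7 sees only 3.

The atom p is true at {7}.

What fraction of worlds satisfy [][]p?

3: successors {5}; []p there: 5:T. ✓
5: successors {7}; []p there: 7:F. ✗
7: successors {3}; []p there: 3:F. ✗
That's 1 of 3 worlds, so 1/3.

1/3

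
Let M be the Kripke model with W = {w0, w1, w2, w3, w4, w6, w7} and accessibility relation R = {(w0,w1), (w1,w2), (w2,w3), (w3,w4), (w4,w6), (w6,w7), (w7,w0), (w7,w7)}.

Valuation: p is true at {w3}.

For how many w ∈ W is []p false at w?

w0: successors {w1}; p there: w1:F. ✗
w1: successors {w2}; p there: w2:F. ✗
w2: successors {w3}; p there: w3:T. ✓
w3: successors {w4}; p there: w4:F. ✗
w4: successors {w6}; p there: w6:F. ✗
w6: successors {w7}; p there: w7:F. ✗
w7: successors {w0, w7}; p there: w0:F, w7:F. ✗
Satisfying worlds: {w2}.
So []p fails at the other 6 worlds.

6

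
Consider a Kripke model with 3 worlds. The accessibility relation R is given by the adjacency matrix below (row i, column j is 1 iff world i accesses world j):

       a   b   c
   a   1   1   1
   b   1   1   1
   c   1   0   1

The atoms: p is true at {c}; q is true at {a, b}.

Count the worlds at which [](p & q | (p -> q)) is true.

a: successors {a, b, c}; p & q | (p -> q) there: a:T, b:T, c:F. ✗
b: successors {a, b, c}; p & q | (p -> q) there: a:T, b:T, c:F. ✗
c: successors {a, c}; p & q | (p -> q) there: a:T, c:F. ✗
Satisfying worlds: ∅.

0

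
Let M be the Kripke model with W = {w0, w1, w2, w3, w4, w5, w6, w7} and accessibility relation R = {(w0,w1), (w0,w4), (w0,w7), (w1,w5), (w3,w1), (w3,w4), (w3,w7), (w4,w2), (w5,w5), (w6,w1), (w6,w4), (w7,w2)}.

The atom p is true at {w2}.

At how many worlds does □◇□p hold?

w0: successors {w1, w4, w7}; ◇□p there: w1:F, w4:T, w7:T. ✗
w1: successors {w5}; ◇□p there: w5:F. ✗
w2: no successors, so □◇□p holds vacuously. ✓
w3: successors {w1, w4, w7}; ◇□p there: w1:F, w4:T, w7:T. ✗
w4: successors {w2}; ◇□p there: w2:F. ✗
w5: successors {w5}; ◇□p there: w5:F. ✗
w6: successors {w1, w4}; ◇□p there: w1:F, w4:T. ✗
w7: successors {w2}; ◇□p there: w2:F. ✗
Satisfying worlds: {w2}.

1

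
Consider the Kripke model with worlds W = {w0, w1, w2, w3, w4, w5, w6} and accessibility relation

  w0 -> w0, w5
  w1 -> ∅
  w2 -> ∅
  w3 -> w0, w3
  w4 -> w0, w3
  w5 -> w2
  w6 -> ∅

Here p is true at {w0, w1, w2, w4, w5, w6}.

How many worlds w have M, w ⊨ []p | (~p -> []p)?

6

w0: []p is T, ~p -> []p is T. ✓
w1: []p is T, ~p -> []p is T. ✓
w2: []p is T, ~p -> []p is T. ✓
w3: []p is F, ~p -> []p is F. ✗
w4: []p is F, ~p -> []p is T. ✓
w5: []p is T, ~p -> []p is T. ✓
w6: []p is T, ~p -> []p is T. ✓
Satisfying worlds: {w0, w1, w2, w4, w5, w6}.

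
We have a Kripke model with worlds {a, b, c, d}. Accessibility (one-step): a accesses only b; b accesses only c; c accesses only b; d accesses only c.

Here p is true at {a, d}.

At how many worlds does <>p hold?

0

a: successors {b}; p there: b:F. ✗
b: successors {c}; p there: c:F. ✗
c: successors {b}; p there: b:F. ✗
d: successors {c}; p there: c:F. ✗
Satisfying worlds: ∅.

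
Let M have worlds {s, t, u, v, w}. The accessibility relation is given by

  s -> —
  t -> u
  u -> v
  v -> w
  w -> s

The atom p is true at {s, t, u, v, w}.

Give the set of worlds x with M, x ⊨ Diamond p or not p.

{t, u, v, w}

s: Diamond p is F, not p is F. ✗
t: Diamond p is T, not p is F. ✓
u: Diamond p is T, not p is F. ✓
v: Diamond p is T, not p is F. ✓
w: Diamond p is T, not p is F. ✓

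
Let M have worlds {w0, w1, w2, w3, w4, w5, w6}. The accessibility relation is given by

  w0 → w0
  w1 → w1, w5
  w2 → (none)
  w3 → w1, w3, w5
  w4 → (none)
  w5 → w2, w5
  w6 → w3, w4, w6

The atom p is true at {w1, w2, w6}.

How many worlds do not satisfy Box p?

w0: successors {w0}; p there: w0:F. ✗
w1: successors {w1, w5}; p there: w1:T, w5:F. ✗
w2: no successors, so Box p holds vacuously. ✓
w3: successors {w1, w3, w5}; p there: w1:T, w3:F, w5:F. ✗
w4: no successors, so Box p holds vacuously. ✓
w5: successors {w2, w5}; p there: w2:T, w5:F. ✗
w6: successors {w3, w4, w6}; p there: w3:F, w4:F, w6:T. ✗
Satisfying worlds: {w2, w4}.
So Box p fails at the other 5 worlds.

5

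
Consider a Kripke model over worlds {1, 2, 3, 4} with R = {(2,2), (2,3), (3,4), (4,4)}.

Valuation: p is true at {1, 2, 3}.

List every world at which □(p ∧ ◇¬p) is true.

1: no successors, so □(p ∧ ◇¬p) holds vacuously. ✓
2: successors {2, 3}; p ∧ ◇¬p there: 2:F, 3:T. ✗
3: successors {4}; p ∧ ◇¬p there: 4:F. ✗
4: successors {4}; p ∧ ◇¬p there: 4:F. ✗

{1}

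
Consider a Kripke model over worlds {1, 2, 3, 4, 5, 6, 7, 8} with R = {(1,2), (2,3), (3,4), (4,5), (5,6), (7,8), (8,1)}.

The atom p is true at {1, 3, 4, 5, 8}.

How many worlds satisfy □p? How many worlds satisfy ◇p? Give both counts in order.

For □p:
1: successors {2}; p there: 2:F. ✗
2: successors {3}; p there: 3:T. ✓
3: successors {4}; p there: 4:T. ✓
4: successors {5}; p there: 5:T. ✓
5: successors {6}; p there: 6:F. ✗
6: no successors, so □p holds vacuously. ✓
7: successors {8}; p there: 8:T. ✓
8: successors {1}; p there: 1:T. ✓
— 6 worlds.
For ◇p:
1: successors {2}; p there: 2:F. ✗
2: successors {3}; p there: 3:T. ✓
3: successors {4}; p there: 4:T. ✓
4: successors {5}; p there: 5:T. ✓
5: successors {6}; p there: 6:F. ✗
6: no successors, so ◇p fails. ✗
7: successors {8}; p there: 8:T. ✓
8: successors {1}; p there: 1:T. ✓
— 5 worlds.

6 and 5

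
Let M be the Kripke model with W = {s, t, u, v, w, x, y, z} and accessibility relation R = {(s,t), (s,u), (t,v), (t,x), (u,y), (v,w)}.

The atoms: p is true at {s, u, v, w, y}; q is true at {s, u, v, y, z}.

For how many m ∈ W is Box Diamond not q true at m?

s: successors {t, u}; Diamond not q there: t:T, u:F. ✗
t: successors {v, x}; Diamond not q there: v:T, x:F. ✗
u: successors {y}; Diamond not q there: y:F. ✗
v: successors {w}; Diamond not q there: w:F. ✗
w: no successors, so Box Diamond not q holds vacuously. ✓
x: no successors, so Box Diamond not q holds vacuously. ✓
y: no successors, so Box Diamond not q holds vacuously. ✓
z: no successors, so Box Diamond not q holds vacuously. ✓
Satisfying worlds: {w, x, y, z}.

4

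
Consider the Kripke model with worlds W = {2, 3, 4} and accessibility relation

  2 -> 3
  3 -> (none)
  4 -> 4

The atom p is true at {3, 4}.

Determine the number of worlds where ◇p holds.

2: successors {3}; p there: 3:T. ✓
3: no successors, so ◇p fails. ✗
4: successors {4}; p there: 4:T. ✓
Satisfying worlds: {2, 4}.

2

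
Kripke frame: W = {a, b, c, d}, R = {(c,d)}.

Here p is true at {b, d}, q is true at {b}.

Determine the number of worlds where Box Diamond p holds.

3

a: no successors, so Box Diamond p holds vacuously. ✓
b: no successors, so Box Diamond p holds vacuously. ✓
c: successors {d}; Diamond p there: d:F. ✗
d: no successors, so Box Diamond p holds vacuously. ✓
Satisfying worlds: {a, b, d}.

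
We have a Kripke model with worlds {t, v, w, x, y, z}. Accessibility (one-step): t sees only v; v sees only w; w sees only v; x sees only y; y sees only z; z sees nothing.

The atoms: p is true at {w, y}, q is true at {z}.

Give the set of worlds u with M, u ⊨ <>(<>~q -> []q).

{x, y}

t: successors {v}; <>~q -> []q there: v:F. ✗
v: successors {w}; <>~q -> []q there: w:F. ✗
w: successors {v}; <>~q -> []q there: v:F. ✗
x: successors {y}; <>~q -> []q there: y:T. ✓
y: successors {z}; <>~q -> []q there: z:T. ✓
z: no successors, so <>(<>~q -> []q) fails. ✗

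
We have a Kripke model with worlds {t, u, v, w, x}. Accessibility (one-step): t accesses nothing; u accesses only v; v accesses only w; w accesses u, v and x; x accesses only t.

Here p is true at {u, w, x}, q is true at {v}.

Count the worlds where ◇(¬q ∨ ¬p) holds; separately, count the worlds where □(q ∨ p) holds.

4 and 4

For ◇(¬q ∨ ¬p):
t: no successors, so ◇(¬q ∨ ¬p) fails. ✗
u: successors {v}; ¬q ∨ ¬p there: v:T. ✓
v: successors {w}; ¬q ∨ ¬p there: w:T. ✓
w: successors {u, v, x}; ¬q ∨ ¬p there: u:T, v:T, x:T. ✓
x: successors {t}; ¬q ∨ ¬p there: t:T. ✓
— 4 worlds.
For □(q ∨ p):
t: no successors, so □(q ∨ p) holds vacuously. ✓
u: successors {v}; q ∨ p there: v:T. ✓
v: successors {w}; q ∨ p there: w:T. ✓
w: successors {u, v, x}; q ∨ p there: u:T, v:T, x:T. ✓
x: successors {t}; q ∨ p there: t:F. ✗
— 4 worlds.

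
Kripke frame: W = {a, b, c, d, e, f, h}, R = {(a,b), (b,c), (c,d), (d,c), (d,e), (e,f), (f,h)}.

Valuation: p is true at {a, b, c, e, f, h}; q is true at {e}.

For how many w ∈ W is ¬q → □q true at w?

2

a: ¬q is T, □q is F. ✗
b: ¬q is T, □q is F. ✗
c: ¬q is T, □q is F. ✗
d: ¬q is T, □q is F. ✗
e: ¬q is F, □q is F. ✓
f: ¬q is T, □q is F. ✗
h: ¬q is T, □q is T. ✓
Satisfying worlds: {e, h}.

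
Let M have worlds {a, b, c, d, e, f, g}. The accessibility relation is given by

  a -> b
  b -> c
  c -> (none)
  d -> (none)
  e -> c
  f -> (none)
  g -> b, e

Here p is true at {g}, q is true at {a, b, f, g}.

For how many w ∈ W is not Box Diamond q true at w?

4

a: Box Diamond q is F. ✓
b: Box Diamond q is F. ✓
c: Box Diamond q is T. ✗
d: Box Diamond q is T. ✗
e: Box Diamond q is F. ✓
f: Box Diamond q is T. ✗
g: Box Diamond q is F. ✓
Satisfying worlds: {a, b, e, g}.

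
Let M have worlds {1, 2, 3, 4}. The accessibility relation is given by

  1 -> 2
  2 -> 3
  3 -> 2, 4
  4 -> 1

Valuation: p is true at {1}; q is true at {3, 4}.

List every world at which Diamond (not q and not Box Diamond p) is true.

1: successors {2}; not q and not Box Diamond p there: 2:T. ✓
2: successors {3}; not q and not Box Diamond p there: 3:F. ✗
3: successors {2, 4}; not q and not Box Diamond p there: 2:T, 4:F. ✓
4: successors {1}; not q and not Box Diamond p there: 1:T. ✓

{1, 3, 4}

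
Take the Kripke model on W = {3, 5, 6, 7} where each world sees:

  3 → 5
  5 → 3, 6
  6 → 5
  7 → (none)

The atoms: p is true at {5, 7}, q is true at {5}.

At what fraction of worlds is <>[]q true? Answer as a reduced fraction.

3: successors {5}; []q there: 5:F. ✗
5: successors {3, 6}; []q there: 3:T, 6:T. ✓
6: successors {5}; []q there: 5:F. ✗
7: no successors, so <>[]q fails. ✗
That's 1 of 4 worlds, so 1/4.

1/4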